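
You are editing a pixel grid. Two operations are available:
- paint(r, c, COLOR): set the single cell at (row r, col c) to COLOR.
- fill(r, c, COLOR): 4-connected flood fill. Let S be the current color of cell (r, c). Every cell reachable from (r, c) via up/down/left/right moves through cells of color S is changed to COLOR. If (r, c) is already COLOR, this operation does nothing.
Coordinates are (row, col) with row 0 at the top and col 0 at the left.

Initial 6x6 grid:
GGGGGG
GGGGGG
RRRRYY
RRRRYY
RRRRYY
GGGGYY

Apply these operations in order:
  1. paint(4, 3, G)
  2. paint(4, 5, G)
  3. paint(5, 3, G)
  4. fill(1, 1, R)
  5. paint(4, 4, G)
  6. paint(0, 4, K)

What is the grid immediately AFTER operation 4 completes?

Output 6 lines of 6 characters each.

Answer: RRRRRR
RRRRRR
RRRRYY
RRRRYY
RRRGYG
GGGGYY

Derivation:
After op 1 paint(4,3,G):
GGGGGG
GGGGGG
RRRRYY
RRRRYY
RRRGYY
GGGGYY
After op 2 paint(4,5,G):
GGGGGG
GGGGGG
RRRRYY
RRRRYY
RRRGYG
GGGGYY
After op 3 paint(5,3,G):
GGGGGG
GGGGGG
RRRRYY
RRRRYY
RRRGYG
GGGGYY
After op 4 fill(1,1,R) [12 cells changed]:
RRRRRR
RRRRRR
RRRRYY
RRRRYY
RRRGYG
GGGGYY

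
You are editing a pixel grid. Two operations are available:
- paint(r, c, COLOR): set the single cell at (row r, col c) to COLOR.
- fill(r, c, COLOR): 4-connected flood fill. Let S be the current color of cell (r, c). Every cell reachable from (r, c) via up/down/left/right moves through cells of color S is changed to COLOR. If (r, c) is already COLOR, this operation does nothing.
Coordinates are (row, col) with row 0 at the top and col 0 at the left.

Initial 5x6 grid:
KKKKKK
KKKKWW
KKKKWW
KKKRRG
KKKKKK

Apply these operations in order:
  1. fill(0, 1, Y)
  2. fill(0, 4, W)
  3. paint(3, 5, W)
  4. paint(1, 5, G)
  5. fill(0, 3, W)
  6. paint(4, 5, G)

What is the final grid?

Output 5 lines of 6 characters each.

Answer: WWWWWW
WWWWWG
WWWWWW
WWWRRW
WWWWWG

Derivation:
After op 1 fill(0,1,Y) [23 cells changed]:
YYYYYY
YYYYWW
YYYYWW
YYYRRG
YYYYYY
After op 2 fill(0,4,W) [23 cells changed]:
WWWWWW
WWWWWW
WWWWWW
WWWRRG
WWWWWW
After op 3 paint(3,5,W):
WWWWWW
WWWWWW
WWWWWW
WWWRRW
WWWWWW
After op 4 paint(1,5,G):
WWWWWW
WWWWWG
WWWWWW
WWWRRW
WWWWWW
After op 5 fill(0,3,W) [0 cells changed]:
WWWWWW
WWWWWG
WWWWWW
WWWRRW
WWWWWW
After op 6 paint(4,5,G):
WWWWWW
WWWWWG
WWWWWW
WWWRRW
WWWWWG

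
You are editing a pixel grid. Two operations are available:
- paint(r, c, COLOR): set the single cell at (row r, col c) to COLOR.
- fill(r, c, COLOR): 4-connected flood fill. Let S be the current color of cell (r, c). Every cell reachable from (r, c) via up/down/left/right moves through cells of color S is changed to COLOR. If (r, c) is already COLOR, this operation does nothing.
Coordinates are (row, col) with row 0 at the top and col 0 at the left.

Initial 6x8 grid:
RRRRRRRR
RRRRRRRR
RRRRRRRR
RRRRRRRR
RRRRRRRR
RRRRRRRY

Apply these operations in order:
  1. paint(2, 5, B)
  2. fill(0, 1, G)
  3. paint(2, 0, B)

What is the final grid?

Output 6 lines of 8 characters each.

Answer: GGGGGGGG
GGGGGGGG
BGGGGBGG
GGGGGGGG
GGGGGGGG
GGGGGGGY

Derivation:
After op 1 paint(2,5,B):
RRRRRRRR
RRRRRRRR
RRRRRBRR
RRRRRRRR
RRRRRRRR
RRRRRRRY
After op 2 fill(0,1,G) [46 cells changed]:
GGGGGGGG
GGGGGGGG
GGGGGBGG
GGGGGGGG
GGGGGGGG
GGGGGGGY
After op 3 paint(2,0,B):
GGGGGGGG
GGGGGGGG
BGGGGBGG
GGGGGGGG
GGGGGGGG
GGGGGGGY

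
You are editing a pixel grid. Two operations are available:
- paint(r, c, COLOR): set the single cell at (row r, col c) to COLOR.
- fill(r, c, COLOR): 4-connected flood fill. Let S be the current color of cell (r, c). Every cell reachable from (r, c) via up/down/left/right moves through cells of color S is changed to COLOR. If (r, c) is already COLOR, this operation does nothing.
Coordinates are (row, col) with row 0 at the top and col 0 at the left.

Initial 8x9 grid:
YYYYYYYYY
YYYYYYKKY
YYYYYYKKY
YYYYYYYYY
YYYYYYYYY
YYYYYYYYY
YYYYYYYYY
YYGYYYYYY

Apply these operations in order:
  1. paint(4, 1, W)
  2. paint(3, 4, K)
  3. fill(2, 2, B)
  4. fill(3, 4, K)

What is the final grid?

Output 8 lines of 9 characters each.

Answer: BBBBBBBBB
BBBBBBKKB
BBBBBBKKB
BBBBKBBBB
BWBBBBBBB
BBBBBBBBB
BBBBBBBBB
BBGBBBBBB

Derivation:
After op 1 paint(4,1,W):
YYYYYYYYY
YYYYYYKKY
YYYYYYKKY
YYYYYYYYY
YWYYYYYYY
YYYYYYYYY
YYYYYYYYY
YYGYYYYYY
After op 2 paint(3,4,K):
YYYYYYYYY
YYYYYYKKY
YYYYYYKKY
YYYYKYYYY
YWYYYYYYY
YYYYYYYYY
YYYYYYYYY
YYGYYYYYY
After op 3 fill(2,2,B) [65 cells changed]:
BBBBBBBBB
BBBBBBKKB
BBBBBBKKB
BBBBKBBBB
BWBBBBBBB
BBBBBBBBB
BBBBBBBBB
BBGBBBBBB
After op 4 fill(3,4,K) [0 cells changed]:
BBBBBBBBB
BBBBBBKKB
BBBBBBKKB
BBBBKBBBB
BWBBBBBBB
BBBBBBBBB
BBBBBBBBB
BBGBBBBBB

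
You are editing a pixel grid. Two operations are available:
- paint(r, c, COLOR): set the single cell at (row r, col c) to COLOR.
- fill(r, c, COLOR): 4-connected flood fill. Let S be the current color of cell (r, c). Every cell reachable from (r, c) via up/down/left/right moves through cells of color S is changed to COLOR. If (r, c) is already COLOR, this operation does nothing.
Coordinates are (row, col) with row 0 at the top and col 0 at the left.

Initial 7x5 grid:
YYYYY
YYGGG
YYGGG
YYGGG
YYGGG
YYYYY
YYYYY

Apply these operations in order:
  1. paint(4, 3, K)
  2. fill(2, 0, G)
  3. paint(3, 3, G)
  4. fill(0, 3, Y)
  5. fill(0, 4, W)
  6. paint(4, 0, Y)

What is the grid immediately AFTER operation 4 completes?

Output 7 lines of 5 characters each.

Answer: YYYYY
YYYYY
YYYYY
YYYYY
YYYKY
YYYYY
YYYYY

Derivation:
After op 1 paint(4,3,K):
YYYYY
YYGGG
YYGGG
YYGGG
YYGKG
YYYYY
YYYYY
After op 2 fill(2,0,G) [23 cells changed]:
GGGGG
GGGGG
GGGGG
GGGGG
GGGKG
GGGGG
GGGGG
After op 3 paint(3,3,G):
GGGGG
GGGGG
GGGGG
GGGGG
GGGKG
GGGGG
GGGGG
After op 4 fill(0,3,Y) [34 cells changed]:
YYYYY
YYYYY
YYYYY
YYYYY
YYYKY
YYYYY
YYYYY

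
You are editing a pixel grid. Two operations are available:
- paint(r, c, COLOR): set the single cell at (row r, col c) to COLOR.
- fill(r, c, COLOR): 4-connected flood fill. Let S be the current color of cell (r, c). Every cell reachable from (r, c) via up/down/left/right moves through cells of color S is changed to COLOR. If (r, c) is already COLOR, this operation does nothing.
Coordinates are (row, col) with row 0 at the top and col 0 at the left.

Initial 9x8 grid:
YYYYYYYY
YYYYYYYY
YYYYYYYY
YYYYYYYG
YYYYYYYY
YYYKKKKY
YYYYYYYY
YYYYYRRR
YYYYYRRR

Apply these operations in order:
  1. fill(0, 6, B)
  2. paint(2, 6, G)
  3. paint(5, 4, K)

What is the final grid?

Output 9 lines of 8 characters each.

After op 1 fill(0,6,B) [61 cells changed]:
BBBBBBBB
BBBBBBBB
BBBBBBBB
BBBBBBBG
BBBBBBBB
BBBKKKKB
BBBBBBBB
BBBBBRRR
BBBBBRRR
After op 2 paint(2,6,G):
BBBBBBBB
BBBBBBBB
BBBBBBGB
BBBBBBBG
BBBBBBBB
BBBKKKKB
BBBBBBBB
BBBBBRRR
BBBBBRRR
After op 3 paint(5,4,K):
BBBBBBBB
BBBBBBBB
BBBBBBGB
BBBBBBBG
BBBBBBBB
BBBKKKKB
BBBBBBBB
BBBBBRRR
BBBBBRRR

Answer: BBBBBBBB
BBBBBBBB
BBBBBBGB
BBBBBBBG
BBBBBBBB
BBBKKKKB
BBBBBBBB
BBBBBRRR
BBBBBRRR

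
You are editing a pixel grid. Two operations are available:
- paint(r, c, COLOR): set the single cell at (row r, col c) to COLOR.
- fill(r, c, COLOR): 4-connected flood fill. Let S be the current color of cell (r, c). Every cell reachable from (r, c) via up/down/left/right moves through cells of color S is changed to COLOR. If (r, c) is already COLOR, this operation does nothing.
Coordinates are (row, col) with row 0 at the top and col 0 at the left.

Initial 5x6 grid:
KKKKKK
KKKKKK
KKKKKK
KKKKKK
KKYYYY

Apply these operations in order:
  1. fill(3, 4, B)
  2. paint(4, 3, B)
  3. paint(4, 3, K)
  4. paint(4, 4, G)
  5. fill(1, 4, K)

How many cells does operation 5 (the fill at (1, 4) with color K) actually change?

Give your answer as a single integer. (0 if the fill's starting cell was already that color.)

After op 1 fill(3,4,B) [26 cells changed]:
BBBBBB
BBBBBB
BBBBBB
BBBBBB
BBYYYY
After op 2 paint(4,3,B):
BBBBBB
BBBBBB
BBBBBB
BBBBBB
BBYBYY
After op 3 paint(4,3,K):
BBBBBB
BBBBBB
BBBBBB
BBBBBB
BBYKYY
After op 4 paint(4,4,G):
BBBBBB
BBBBBB
BBBBBB
BBBBBB
BBYKGY
After op 5 fill(1,4,K) [26 cells changed]:
KKKKKK
KKKKKK
KKKKKK
KKKKKK
KKYKGY

Answer: 26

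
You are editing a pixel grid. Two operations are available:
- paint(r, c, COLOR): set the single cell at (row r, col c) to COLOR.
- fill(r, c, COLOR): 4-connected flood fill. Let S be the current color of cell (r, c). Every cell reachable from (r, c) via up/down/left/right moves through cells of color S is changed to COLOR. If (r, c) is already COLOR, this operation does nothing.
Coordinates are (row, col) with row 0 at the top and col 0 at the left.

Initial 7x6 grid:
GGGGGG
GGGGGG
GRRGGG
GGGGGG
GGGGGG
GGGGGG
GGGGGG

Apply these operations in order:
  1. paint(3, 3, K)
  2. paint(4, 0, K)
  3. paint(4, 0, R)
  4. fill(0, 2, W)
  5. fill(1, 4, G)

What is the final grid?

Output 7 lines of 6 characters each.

Answer: GGGGGG
GGGGGG
GRRGGG
GGGKGG
RGGGGG
GGGGGG
GGGGGG

Derivation:
After op 1 paint(3,3,K):
GGGGGG
GGGGGG
GRRGGG
GGGKGG
GGGGGG
GGGGGG
GGGGGG
After op 2 paint(4,0,K):
GGGGGG
GGGGGG
GRRGGG
GGGKGG
KGGGGG
GGGGGG
GGGGGG
After op 3 paint(4,0,R):
GGGGGG
GGGGGG
GRRGGG
GGGKGG
RGGGGG
GGGGGG
GGGGGG
After op 4 fill(0,2,W) [38 cells changed]:
WWWWWW
WWWWWW
WRRWWW
WWWKWW
RWWWWW
WWWWWW
WWWWWW
After op 5 fill(1,4,G) [38 cells changed]:
GGGGGG
GGGGGG
GRRGGG
GGGKGG
RGGGGG
GGGGGG
GGGGGG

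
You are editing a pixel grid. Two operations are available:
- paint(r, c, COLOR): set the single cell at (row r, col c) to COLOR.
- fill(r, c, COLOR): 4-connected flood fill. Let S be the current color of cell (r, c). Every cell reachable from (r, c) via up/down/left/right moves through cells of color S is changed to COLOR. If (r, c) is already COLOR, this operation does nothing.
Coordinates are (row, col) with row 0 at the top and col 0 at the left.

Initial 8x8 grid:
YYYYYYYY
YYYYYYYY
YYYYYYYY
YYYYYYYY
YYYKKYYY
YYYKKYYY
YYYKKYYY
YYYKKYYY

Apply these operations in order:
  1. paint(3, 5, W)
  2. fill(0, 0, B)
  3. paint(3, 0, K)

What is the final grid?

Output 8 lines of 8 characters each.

After op 1 paint(3,5,W):
YYYYYYYY
YYYYYYYY
YYYYYYYY
YYYYYWYY
YYYKKYYY
YYYKKYYY
YYYKKYYY
YYYKKYYY
After op 2 fill(0,0,B) [55 cells changed]:
BBBBBBBB
BBBBBBBB
BBBBBBBB
BBBBBWBB
BBBKKBBB
BBBKKBBB
BBBKKBBB
BBBKKBBB
After op 3 paint(3,0,K):
BBBBBBBB
BBBBBBBB
BBBBBBBB
KBBBBWBB
BBBKKBBB
BBBKKBBB
BBBKKBBB
BBBKKBBB

Answer: BBBBBBBB
BBBBBBBB
BBBBBBBB
KBBBBWBB
BBBKKBBB
BBBKKBBB
BBBKKBBB
BBBKKBBB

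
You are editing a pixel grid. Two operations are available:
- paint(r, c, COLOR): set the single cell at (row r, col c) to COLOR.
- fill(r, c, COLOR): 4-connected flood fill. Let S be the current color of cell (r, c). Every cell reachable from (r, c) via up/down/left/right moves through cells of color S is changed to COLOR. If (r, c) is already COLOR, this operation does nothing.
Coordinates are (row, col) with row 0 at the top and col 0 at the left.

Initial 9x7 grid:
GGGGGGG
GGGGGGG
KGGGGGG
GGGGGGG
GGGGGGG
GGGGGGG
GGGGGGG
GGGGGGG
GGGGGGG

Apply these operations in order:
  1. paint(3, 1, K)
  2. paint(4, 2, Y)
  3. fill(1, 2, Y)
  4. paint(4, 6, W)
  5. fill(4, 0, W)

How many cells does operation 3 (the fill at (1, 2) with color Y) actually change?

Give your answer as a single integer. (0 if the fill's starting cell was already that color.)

After op 1 paint(3,1,K):
GGGGGGG
GGGGGGG
KGGGGGG
GKGGGGG
GGGGGGG
GGGGGGG
GGGGGGG
GGGGGGG
GGGGGGG
After op 2 paint(4,2,Y):
GGGGGGG
GGGGGGG
KGGGGGG
GKGGGGG
GGYGGGG
GGGGGGG
GGGGGGG
GGGGGGG
GGGGGGG
After op 3 fill(1,2,Y) [60 cells changed]:
YYYYYYY
YYYYYYY
KYYYYYY
YKYYYYY
YYYYYYY
YYYYYYY
YYYYYYY
YYYYYYY
YYYYYYY

Answer: 60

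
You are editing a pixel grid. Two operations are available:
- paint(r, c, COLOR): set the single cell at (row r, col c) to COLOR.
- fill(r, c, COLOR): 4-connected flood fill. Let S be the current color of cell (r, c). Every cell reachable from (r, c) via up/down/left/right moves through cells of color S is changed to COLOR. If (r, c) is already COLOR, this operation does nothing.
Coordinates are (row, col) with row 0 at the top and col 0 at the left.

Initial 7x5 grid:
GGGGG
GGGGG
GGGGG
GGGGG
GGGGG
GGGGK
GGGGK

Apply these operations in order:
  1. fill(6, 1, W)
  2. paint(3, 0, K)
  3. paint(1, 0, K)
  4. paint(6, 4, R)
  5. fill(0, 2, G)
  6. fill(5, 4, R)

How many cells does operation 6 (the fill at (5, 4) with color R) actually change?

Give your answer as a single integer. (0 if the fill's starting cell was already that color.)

Answer: 1

Derivation:
After op 1 fill(6,1,W) [33 cells changed]:
WWWWW
WWWWW
WWWWW
WWWWW
WWWWW
WWWWK
WWWWK
After op 2 paint(3,0,K):
WWWWW
WWWWW
WWWWW
KWWWW
WWWWW
WWWWK
WWWWK
After op 3 paint(1,0,K):
WWWWW
KWWWW
WWWWW
KWWWW
WWWWW
WWWWK
WWWWK
After op 4 paint(6,4,R):
WWWWW
KWWWW
WWWWW
KWWWW
WWWWW
WWWWK
WWWWR
After op 5 fill(0,2,G) [31 cells changed]:
GGGGG
KGGGG
GGGGG
KGGGG
GGGGG
GGGGK
GGGGR
After op 6 fill(5,4,R) [1 cells changed]:
GGGGG
KGGGG
GGGGG
KGGGG
GGGGG
GGGGR
GGGGR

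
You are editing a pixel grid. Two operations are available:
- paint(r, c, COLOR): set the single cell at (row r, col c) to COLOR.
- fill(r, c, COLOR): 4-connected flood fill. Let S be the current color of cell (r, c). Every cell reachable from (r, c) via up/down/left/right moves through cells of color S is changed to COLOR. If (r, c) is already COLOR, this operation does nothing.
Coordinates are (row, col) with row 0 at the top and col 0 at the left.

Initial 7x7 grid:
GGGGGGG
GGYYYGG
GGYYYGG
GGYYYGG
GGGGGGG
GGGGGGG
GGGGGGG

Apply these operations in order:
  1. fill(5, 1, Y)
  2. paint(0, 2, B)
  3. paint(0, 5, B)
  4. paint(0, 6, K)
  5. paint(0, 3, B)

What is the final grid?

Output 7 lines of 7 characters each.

After op 1 fill(5,1,Y) [40 cells changed]:
YYYYYYY
YYYYYYY
YYYYYYY
YYYYYYY
YYYYYYY
YYYYYYY
YYYYYYY
After op 2 paint(0,2,B):
YYBYYYY
YYYYYYY
YYYYYYY
YYYYYYY
YYYYYYY
YYYYYYY
YYYYYYY
After op 3 paint(0,5,B):
YYBYYBY
YYYYYYY
YYYYYYY
YYYYYYY
YYYYYYY
YYYYYYY
YYYYYYY
After op 4 paint(0,6,K):
YYBYYBK
YYYYYYY
YYYYYYY
YYYYYYY
YYYYYYY
YYYYYYY
YYYYYYY
After op 5 paint(0,3,B):
YYBBYBK
YYYYYYY
YYYYYYY
YYYYYYY
YYYYYYY
YYYYYYY
YYYYYYY

Answer: YYBBYBK
YYYYYYY
YYYYYYY
YYYYYYY
YYYYYYY
YYYYYYY
YYYYYYY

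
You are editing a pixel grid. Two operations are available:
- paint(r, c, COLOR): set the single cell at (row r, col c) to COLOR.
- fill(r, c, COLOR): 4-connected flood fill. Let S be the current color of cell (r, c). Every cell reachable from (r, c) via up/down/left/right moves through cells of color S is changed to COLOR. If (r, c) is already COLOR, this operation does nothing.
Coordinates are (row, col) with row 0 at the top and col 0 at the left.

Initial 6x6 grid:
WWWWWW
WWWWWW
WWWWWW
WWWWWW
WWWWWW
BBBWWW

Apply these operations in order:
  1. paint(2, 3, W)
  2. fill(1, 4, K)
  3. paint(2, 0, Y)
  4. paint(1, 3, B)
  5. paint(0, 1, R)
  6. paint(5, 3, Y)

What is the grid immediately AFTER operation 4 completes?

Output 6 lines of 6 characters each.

Answer: KKKKKK
KKKBKK
YKKKKK
KKKKKK
KKKKKK
BBBKKK

Derivation:
After op 1 paint(2,3,W):
WWWWWW
WWWWWW
WWWWWW
WWWWWW
WWWWWW
BBBWWW
After op 2 fill(1,4,K) [33 cells changed]:
KKKKKK
KKKKKK
KKKKKK
KKKKKK
KKKKKK
BBBKKK
After op 3 paint(2,0,Y):
KKKKKK
KKKKKK
YKKKKK
KKKKKK
KKKKKK
BBBKKK
After op 4 paint(1,3,B):
KKKKKK
KKKBKK
YKKKKK
KKKKKK
KKKKKK
BBBKKK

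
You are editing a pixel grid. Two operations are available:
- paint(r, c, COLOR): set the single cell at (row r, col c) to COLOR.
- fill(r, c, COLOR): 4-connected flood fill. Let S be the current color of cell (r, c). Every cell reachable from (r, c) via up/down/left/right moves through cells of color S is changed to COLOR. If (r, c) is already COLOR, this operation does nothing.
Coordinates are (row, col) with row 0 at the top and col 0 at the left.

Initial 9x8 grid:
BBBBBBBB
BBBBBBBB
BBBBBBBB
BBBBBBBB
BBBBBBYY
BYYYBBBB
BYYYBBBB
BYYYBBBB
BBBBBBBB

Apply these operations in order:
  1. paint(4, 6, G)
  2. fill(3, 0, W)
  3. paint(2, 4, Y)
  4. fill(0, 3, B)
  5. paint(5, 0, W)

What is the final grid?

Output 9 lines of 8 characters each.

Answer: BBBBBBBB
BBBBBBBB
BBBBYBBB
BBBBBBBB
BBBBBBGY
WYYYBBBB
BYYYBBBB
BYYYBBBB
BBBBBBBB

Derivation:
After op 1 paint(4,6,G):
BBBBBBBB
BBBBBBBB
BBBBBBBB
BBBBBBBB
BBBBBBGY
BYYYBBBB
BYYYBBBB
BYYYBBBB
BBBBBBBB
After op 2 fill(3,0,W) [61 cells changed]:
WWWWWWWW
WWWWWWWW
WWWWWWWW
WWWWWWWW
WWWWWWGY
WYYYWWWW
WYYYWWWW
WYYYWWWW
WWWWWWWW
After op 3 paint(2,4,Y):
WWWWWWWW
WWWWWWWW
WWWWYWWW
WWWWWWWW
WWWWWWGY
WYYYWWWW
WYYYWWWW
WYYYWWWW
WWWWWWWW
After op 4 fill(0,3,B) [60 cells changed]:
BBBBBBBB
BBBBBBBB
BBBBYBBB
BBBBBBBB
BBBBBBGY
BYYYBBBB
BYYYBBBB
BYYYBBBB
BBBBBBBB
After op 5 paint(5,0,W):
BBBBBBBB
BBBBBBBB
BBBBYBBB
BBBBBBBB
BBBBBBGY
WYYYBBBB
BYYYBBBB
BYYYBBBB
BBBBBBBB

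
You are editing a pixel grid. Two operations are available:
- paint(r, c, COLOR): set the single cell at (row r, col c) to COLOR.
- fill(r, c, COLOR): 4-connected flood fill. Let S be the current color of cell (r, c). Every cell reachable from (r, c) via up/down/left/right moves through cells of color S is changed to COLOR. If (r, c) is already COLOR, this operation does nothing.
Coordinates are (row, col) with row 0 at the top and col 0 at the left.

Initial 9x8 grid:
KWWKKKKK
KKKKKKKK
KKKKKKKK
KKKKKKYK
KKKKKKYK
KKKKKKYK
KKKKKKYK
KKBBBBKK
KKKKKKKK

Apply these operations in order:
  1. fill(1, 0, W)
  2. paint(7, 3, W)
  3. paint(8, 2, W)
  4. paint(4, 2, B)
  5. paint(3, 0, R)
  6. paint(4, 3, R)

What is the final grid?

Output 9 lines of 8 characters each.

Answer: WWWWWWWW
WWWWWWWW
WWWWWWWW
RWWWWWYW
WWBRWWYW
WWWWWWYW
WWWWWWYW
WWBWBBWW
WWWWWWWW

Derivation:
After op 1 fill(1,0,W) [62 cells changed]:
WWWWWWWW
WWWWWWWW
WWWWWWWW
WWWWWWYW
WWWWWWYW
WWWWWWYW
WWWWWWYW
WWBBBBWW
WWWWWWWW
After op 2 paint(7,3,W):
WWWWWWWW
WWWWWWWW
WWWWWWWW
WWWWWWYW
WWWWWWYW
WWWWWWYW
WWWWWWYW
WWBWBBWW
WWWWWWWW
After op 3 paint(8,2,W):
WWWWWWWW
WWWWWWWW
WWWWWWWW
WWWWWWYW
WWWWWWYW
WWWWWWYW
WWWWWWYW
WWBWBBWW
WWWWWWWW
After op 4 paint(4,2,B):
WWWWWWWW
WWWWWWWW
WWWWWWWW
WWWWWWYW
WWBWWWYW
WWWWWWYW
WWWWWWYW
WWBWBBWW
WWWWWWWW
After op 5 paint(3,0,R):
WWWWWWWW
WWWWWWWW
WWWWWWWW
RWWWWWYW
WWBWWWYW
WWWWWWYW
WWWWWWYW
WWBWBBWW
WWWWWWWW
After op 6 paint(4,3,R):
WWWWWWWW
WWWWWWWW
WWWWWWWW
RWWWWWYW
WWBRWWYW
WWWWWWYW
WWWWWWYW
WWBWBBWW
WWWWWWWW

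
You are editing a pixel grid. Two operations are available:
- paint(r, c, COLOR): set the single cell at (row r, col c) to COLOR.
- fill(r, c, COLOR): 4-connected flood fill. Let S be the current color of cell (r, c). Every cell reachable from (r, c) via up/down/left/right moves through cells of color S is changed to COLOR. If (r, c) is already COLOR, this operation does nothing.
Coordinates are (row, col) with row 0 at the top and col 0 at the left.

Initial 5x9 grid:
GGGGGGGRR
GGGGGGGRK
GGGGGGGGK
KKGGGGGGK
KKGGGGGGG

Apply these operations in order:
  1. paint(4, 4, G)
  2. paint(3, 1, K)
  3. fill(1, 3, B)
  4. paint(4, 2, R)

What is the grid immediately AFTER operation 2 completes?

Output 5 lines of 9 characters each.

After op 1 paint(4,4,G):
GGGGGGGRR
GGGGGGGRK
GGGGGGGGK
KKGGGGGGK
KKGGGGGGG
After op 2 paint(3,1,K):
GGGGGGGRR
GGGGGGGRK
GGGGGGGGK
KKGGGGGGK
KKGGGGGGG

Answer: GGGGGGGRR
GGGGGGGRK
GGGGGGGGK
KKGGGGGGK
KKGGGGGGG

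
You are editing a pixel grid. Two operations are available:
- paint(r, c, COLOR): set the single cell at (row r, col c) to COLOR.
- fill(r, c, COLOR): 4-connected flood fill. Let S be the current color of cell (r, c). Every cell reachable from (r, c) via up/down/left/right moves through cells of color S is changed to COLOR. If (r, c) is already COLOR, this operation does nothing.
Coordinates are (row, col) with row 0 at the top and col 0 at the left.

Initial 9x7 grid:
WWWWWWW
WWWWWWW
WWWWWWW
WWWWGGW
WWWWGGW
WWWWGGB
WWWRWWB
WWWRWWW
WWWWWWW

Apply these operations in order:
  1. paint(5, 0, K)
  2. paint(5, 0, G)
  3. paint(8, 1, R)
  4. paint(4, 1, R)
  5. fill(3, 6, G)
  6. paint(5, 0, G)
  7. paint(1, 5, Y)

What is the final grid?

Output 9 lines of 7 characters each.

After op 1 paint(5,0,K):
WWWWWWW
WWWWWWW
WWWWWWW
WWWWGGW
WWWWGGW
KWWWGGB
WWWRWWB
WWWRWWW
WWWWWWW
After op 2 paint(5,0,G):
WWWWWWW
WWWWWWW
WWWWWWW
WWWWGGW
WWWWGGW
GWWWGGB
WWWRWWB
WWWRWWW
WWWWWWW
After op 3 paint(8,1,R):
WWWWWWW
WWWWWWW
WWWWWWW
WWWWGGW
WWWWGGW
GWWWGGB
WWWRWWB
WWWRWWW
WRWWWWW
After op 4 paint(4,1,R):
WWWWWWW
WWWWWWW
WWWWWWW
WWWWGGW
WRWWGGW
GWWWGGB
WWWRWWB
WWWRWWW
WRWWWWW
After op 5 fill(3,6,G) [50 cells changed]:
GGGGGGG
GGGGGGG
GGGGGGG
GGGGGGG
GRGGGGG
GGGGGGB
GGGRGGB
GGGRGGG
GRGGGGG
After op 6 paint(5,0,G):
GGGGGGG
GGGGGGG
GGGGGGG
GGGGGGG
GRGGGGG
GGGGGGB
GGGRGGB
GGGRGGG
GRGGGGG
After op 7 paint(1,5,Y):
GGGGGGG
GGGGGYG
GGGGGGG
GGGGGGG
GRGGGGG
GGGGGGB
GGGRGGB
GGGRGGG
GRGGGGG

Answer: GGGGGGG
GGGGGYG
GGGGGGG
GGGGGGG
GRGGGGG
GGGGGGB
GGGRGGB
GGGRGGG
GRGGGGG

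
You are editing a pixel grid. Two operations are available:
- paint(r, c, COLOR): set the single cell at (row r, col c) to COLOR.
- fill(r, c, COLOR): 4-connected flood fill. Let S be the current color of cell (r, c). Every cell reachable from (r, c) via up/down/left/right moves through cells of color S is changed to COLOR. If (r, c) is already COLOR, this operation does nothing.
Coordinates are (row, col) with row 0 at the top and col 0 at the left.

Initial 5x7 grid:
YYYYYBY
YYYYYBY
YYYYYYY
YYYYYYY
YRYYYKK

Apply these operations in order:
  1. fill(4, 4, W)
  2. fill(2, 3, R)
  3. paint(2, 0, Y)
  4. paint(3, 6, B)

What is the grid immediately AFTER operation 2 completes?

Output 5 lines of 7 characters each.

Answer: RRRRRBR
RRRRRBR
RRRRRRR
RRRRRRR
RRRRRKK

Derivation:
After op 1 fill(4,4,W) [30 cells changed]:
WWWWWBW
WWWWWBW
WWWWWWW
WWWWWWW
WRWWWKK
After op 2 fill(2,3,R) [30 cells changed]:
RRRRRBR
RRRRRBR
RRRRRRR
RRRRRRR
RRRRRKK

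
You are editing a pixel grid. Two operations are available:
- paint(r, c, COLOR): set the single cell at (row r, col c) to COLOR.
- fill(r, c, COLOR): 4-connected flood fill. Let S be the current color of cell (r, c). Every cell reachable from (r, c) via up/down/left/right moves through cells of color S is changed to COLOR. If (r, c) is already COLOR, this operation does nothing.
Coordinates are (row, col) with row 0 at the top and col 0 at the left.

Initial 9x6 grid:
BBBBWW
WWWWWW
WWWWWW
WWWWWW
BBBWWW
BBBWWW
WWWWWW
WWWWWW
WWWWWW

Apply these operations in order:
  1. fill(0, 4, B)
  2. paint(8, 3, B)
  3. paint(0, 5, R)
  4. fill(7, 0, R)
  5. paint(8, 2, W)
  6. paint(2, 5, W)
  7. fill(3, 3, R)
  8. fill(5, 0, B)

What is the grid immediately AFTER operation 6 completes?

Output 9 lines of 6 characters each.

After op 1 fill(0,4,B) [44 cells changed]:
BBBBBB
BBBBBB
BBBBBB
BBBBBB
BBBBBB
BBBBBB
BBBBBB
BBBBBB
BBBBBB
After op 2 paint(8,3,B):
BBBBBB
BBBBBB
BBBBBB
BBBBBB
BBBBBB
BBBBBB
BBBBBB
BBBBBB
BBBBBB
After op 3 paint(0,5,R):
BBBBBR
BBBBBB
BBBBBB
BBBBBB
BBBBBB
BBBBBB
BBBBBB
BBBBBB
BBBBBB
After op 4 fill(7,0,R) [53 cells changed]:
RRRRRR
RRRRRR
RRRRRR
RRRRRR
RRRRRR
RRRRRR
RRRRRR
RRRRRR
RRRRRR
After op 5 paint(8,2,W):
RRRRRR
RRRRRR
RRRRRR
RRRRRR
RRRRRR
RRRRRR
RRRRRR
RRRRRR
RRWRRR
After op 6 paint(2,5,W):
RRRRRR
RRRRRR
RRRRRW
RRRRRR
RRRRRR
RRRRRR
RRRRRR
RRRRRR
RRWRRR

Answer: RRRRRR
RRRRRR
RRRRRW
RRRRRR
RRRRRR
RRRRRR
RRRRRR
RRRRRR
RRWRRR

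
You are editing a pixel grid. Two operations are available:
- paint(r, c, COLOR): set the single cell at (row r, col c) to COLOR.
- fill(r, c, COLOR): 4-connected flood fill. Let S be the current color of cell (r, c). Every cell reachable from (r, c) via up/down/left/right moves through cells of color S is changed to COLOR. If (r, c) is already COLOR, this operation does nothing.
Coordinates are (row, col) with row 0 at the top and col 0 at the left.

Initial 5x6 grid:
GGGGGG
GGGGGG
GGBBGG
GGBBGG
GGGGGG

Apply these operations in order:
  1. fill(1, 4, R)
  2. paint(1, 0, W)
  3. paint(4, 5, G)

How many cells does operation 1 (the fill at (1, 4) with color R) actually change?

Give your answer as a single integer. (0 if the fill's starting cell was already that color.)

Answer: 26

Derivation:
After op 1 fill(1,4,R) [26 cells changed]:
RRRRRR
RRRRRR
RRBBRR
RRBBRR
RRRRRR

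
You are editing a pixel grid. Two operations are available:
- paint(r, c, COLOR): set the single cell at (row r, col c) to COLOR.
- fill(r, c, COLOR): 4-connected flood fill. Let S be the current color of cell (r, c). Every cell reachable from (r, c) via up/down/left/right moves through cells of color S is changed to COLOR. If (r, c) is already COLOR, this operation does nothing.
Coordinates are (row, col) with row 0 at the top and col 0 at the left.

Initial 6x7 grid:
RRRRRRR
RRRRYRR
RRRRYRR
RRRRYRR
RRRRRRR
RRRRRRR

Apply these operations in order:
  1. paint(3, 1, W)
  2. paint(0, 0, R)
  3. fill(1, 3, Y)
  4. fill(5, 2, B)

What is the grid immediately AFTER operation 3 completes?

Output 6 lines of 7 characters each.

After op 1 paint(3,1,W):
RRRRRRR
RRRRYRR
RRRRYRR
RWRRYRR
RRRRRRR
RRRRRRR
After op 2 paint(0,0,R):
RRRRRRR
RRRRYRR
RRRRYRR
RWRRYRR
RRRRRRR
RRRRRRR
After op 3 fill(1,3,Y) [38 cells changed]:
YYYYYYY
YYYYYYY
YYYYYYY
YWYYYYY
YYYYYYY
YYYYYYY

Answer: YYYYYYY
YYYYYYY
YYYYYYY
YWYYYYY
YYYYYYY
YYYYYYY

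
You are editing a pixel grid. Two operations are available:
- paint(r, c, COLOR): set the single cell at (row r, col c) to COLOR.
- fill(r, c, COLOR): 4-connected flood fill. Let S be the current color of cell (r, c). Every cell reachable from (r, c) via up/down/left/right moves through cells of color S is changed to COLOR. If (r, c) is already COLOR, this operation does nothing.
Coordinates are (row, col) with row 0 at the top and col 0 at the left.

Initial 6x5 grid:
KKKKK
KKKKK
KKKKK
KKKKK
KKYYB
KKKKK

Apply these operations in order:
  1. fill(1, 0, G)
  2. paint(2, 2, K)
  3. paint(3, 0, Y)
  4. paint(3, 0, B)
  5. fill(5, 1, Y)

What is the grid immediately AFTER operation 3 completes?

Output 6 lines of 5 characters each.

After op 1 fill(1,0,G) [27 cells changed]:
GGGGG
GGGGG
GGGGG
GGGGG
GGYYB
GGGGG
After op 2 paint(2,2,K):
GGGGG
GGGGG
GGKGG
GGGGG
GGYYB
GGGGG
After op 3 paint(3,0,Y):
GGGGG
GGGGG
GGKGG
YGGGG
GGYYB
GGGGG

Answer: GGGGG
GGGGG
GGKGG
YGGGG
GGYYB
GGGGG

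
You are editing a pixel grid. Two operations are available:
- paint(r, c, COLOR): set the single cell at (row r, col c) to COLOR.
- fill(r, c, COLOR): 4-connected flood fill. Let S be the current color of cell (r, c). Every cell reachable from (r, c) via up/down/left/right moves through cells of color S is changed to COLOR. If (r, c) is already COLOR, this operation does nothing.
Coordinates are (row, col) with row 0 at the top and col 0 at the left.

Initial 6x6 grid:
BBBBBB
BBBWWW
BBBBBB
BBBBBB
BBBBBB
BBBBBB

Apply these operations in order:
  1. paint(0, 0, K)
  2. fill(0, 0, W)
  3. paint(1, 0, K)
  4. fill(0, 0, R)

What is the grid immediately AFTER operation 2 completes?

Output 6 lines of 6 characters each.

After op 1 paint(0,0,K):
KBBBBB
BBBWWW
BBBBBB
BBBBBB
BBBBBB
BBBBBB
After op 2 fill(0,0,W) [1 cells changed]:
WBBBBB
BBBWWW
BBBBBB
BBBBBB
BBBBBB
BBBBBB

Answer: WBBBBB
BBBWWW
BBBBBB
BBBBBB
BBBBBB
BBBBBB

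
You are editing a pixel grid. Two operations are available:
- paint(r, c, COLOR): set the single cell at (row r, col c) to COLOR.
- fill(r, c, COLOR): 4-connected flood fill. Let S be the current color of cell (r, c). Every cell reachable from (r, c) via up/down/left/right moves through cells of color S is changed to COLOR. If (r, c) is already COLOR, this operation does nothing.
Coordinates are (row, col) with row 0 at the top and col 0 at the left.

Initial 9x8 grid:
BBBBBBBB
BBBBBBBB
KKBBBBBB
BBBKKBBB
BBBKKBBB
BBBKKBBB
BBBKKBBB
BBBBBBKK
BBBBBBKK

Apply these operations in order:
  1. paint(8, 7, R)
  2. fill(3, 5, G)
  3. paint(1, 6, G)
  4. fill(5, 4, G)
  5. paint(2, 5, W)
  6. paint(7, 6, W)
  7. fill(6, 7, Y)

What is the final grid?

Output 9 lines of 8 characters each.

After op 1 paint(8,7,R):
BBBBBBBB
BBBBBBBB
KKBBBBBB
BBBKKBBB
BBBKKBBB
BBBKKBBB
BBBKKBBB
BBBBBBKK
BBBBBBKR
After op 2 fill(3,5,G) [58 cells changed]:
GGGGGGGG
GGGGGGGG
KKGGGGGG
GGGKKGGG
GGGKKGGG
GGGKKGGG
GGGKKGGG
GGGGGGKK
GGGGGGKR
After op 3 paint(1,6,G):
GGGGGGGG
GGGGGGGG
KKGGGGGG
GGGKKGGG
GGGKKGGG
GGGKKGGG
GGGKKGGG
GGGGGGKK
GGGGGGKR
After op 4 fill(5,4,G) [8 cells changed]:
GGGGGGGG
GGGGGGGG
KKGGGGGG
GGGGGGGG
GGGGGGGG
GGGGGGGG
GGGGGGGG
GGGGGGKK
GGGGGGKR
After op 5 paint(2,5,W):
GGGGGGGG
GGGGGGGG
KKGGGWGG
GGGGGGGG
GGGGGGGG
GGGGGGGG
GGGGGGGG
GGGGGGKK
GGGGGGKR
After op 6 paint(7,6,W):
GGGGGGGG
GGGGGGGG
KKGGGWGG
GGGGGGGG
GGGGGGGG
GGGGGGGG
GGGGGGGG
GGGGGGWK
GGGGGGKR
After op 7 fill(6,7,Y) [65 cells changed]:
YYYYYYYY
YYYYYYYY
KKYYYWYY
YYYYYYYY
YYYYYYYY
YYYYYYYY
YYYYYYYY
YYYYYYWK
YYYYYYKR

Answer: YYYYYYYY
YYYYYYYY
KKYYYWYY
YYYYYYYY
YYYYYYYY
YYYYYYYY
YYYYYYYY
YYYYYYWK
YYYYYYKR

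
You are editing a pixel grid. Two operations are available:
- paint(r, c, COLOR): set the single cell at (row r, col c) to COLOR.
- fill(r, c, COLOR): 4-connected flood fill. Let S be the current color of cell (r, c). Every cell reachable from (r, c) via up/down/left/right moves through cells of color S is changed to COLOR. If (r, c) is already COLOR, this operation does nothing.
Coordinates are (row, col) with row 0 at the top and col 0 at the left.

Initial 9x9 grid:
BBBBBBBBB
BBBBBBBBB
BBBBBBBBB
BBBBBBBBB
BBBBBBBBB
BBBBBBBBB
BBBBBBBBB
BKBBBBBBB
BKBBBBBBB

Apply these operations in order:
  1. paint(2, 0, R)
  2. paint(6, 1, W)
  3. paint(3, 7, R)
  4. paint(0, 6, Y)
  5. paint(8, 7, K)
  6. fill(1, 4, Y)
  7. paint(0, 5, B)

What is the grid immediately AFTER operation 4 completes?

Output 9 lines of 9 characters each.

After op 1 paint(2,0,R):
BBBBBBBBB
BBBBBBBBB
RBBBBBBBB
BBBBBBBBB
BBBBBBBBB
BBBBBBBBB
BBBBBBBBB
BKBBBBBBB
BKBBBBBBB
After op 2 paint(6,1,W):
BBBBBBBBB
BBBBBBBBB
RBBBBBBBB
BBBBBBBBB
BBBBBBBBB
BBBBBBBBB
BWBBBBBBB
BKBBBBBBB
BKBBBBBBB
After op 3 paint(3,7,R):
BBBBBBBBB
BBBBBBBBB
RBBBBBBBB
BBBBBBBRB
BBBBBBBBB
BBBBBBBBB
BWBBBBBBB
BKBBBBBBB
BKBBBBBBB
After op 4 paint(0,6,Y):
BBBBBBYBB
BBBBBBBBB
RBBBBBBBB
BBBBBBBRB
BBBBBBBBB
BBBBBBBBB
BWBBBBBBB
BKBBBBBBB
BKBBBBBBB

Answer: BBBBBBYBB
BBBBBBBBB
RBBBBBBBB
BBBBBBBRB
BBBBBBBBB
BBBBBBBBB
BWBBBBBBB
BKBBBBBBB
BKBBBBBBB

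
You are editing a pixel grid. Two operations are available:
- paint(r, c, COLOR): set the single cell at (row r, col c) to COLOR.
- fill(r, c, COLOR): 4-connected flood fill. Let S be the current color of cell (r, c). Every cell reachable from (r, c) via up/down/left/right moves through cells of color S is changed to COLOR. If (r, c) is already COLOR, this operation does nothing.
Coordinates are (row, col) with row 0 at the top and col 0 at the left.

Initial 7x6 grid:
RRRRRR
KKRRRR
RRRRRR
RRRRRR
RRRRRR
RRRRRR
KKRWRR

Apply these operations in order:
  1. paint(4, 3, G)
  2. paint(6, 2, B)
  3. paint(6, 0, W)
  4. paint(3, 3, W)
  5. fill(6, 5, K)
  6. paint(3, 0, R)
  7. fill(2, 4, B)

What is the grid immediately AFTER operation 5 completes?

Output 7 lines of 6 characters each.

Answer: KKKKKK
KKKKKK
KKKKKK
KKKWKK
KKKGKK
KKKKKK
WKBWKK

Derivation:
After op 1 paint(4,3,G):
RRRRRR
KKRRRR
RRRRRR
RRRRRR
RRRGRR
RRRRRR
KKRWRR
After op 2 paint(6,2,B):
RRRRRR
KKRRRR
RRRRRR
RRRRRR
RRRGRR
RRRRRR
KKBWRR
After op 3 paint(6,0,W):
RRRRRR
KKRRRR
RRRRRR
RRRRRR
RRRGRR
RRRRRR
WKBWRR
After op 4 paint(3,3,W):
RRRRRR
KKRRRR
RRRRRR
RRRWRR
RRRGRR
RRRRRR
WKBWRR
After op 5 fill(6,5,K) [34 cells changed]:
KKKKKK
KKKKKK
KKKKKK
KKKWKK
KKKGKK
KKKKKK
WKBWKK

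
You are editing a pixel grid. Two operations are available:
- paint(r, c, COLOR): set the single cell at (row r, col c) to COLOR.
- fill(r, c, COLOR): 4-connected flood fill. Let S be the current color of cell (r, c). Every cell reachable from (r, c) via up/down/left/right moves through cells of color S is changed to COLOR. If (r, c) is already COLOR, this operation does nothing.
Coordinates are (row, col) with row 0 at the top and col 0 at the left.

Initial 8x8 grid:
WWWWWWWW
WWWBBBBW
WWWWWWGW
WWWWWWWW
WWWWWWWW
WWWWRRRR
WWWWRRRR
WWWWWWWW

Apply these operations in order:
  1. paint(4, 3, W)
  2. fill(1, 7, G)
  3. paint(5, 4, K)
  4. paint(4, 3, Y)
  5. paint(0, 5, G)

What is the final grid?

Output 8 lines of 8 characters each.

After op 1 paint(4,3,W):
WWWWWWWW
WWWBBBBW
WWWWWWGW
WWWWWWWW
WWWWWWWW
WWWWRRRR
WWWWRRRR
WWWWWWWW
After op 2 fill(1,7,G) [51 cells changed]:
GGGGGGGG
GGGBBBBG
GGGGGGGG
GGGGGGGG
GGGGGGGG
GGGGRRRR
GGGGRRRR
GGGGGGGG
After op 3 paint(5,4,K):
GGGGGGGG
GGGBBBBG
GGGGGGGG
GGGGGGGG
GGGGGGGG
GGGGKRRR
GGGGRRRR
GGGGGGGG
After op 4 paint(4,3,Y):
GGGGGGGG
GGGBBBBG
GGGGGGGG
GGGGGGGG
GGGYGGGG
GGGGKRRR
GGGGRRRR
GGGGGGGG
After op 5 paint(0,5,G):
GGGGGGGG
GGGBBBBG
GGGGGGGG
GGGGGGGG
GGGYGGGG
GGGGKRRR
GGGGRRRR
GGGGGGGG

Answer: GGGGGGGG
GGGBBBBG
GGGGGGGG
GGGGGGGG
GGGYGGGG
GGGGKRRR
GGGGRRRR
GGGGGGGG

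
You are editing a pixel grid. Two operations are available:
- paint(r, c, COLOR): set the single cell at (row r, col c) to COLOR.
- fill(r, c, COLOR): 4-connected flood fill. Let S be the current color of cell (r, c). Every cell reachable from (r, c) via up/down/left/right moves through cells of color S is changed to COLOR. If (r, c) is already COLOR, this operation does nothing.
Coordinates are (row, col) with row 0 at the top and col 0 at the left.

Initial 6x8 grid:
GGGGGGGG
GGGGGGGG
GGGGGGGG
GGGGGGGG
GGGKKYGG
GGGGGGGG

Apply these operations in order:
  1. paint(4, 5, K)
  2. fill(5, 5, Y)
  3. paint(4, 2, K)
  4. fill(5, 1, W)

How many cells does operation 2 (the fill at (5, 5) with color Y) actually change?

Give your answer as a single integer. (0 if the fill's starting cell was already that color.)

Answer: 45

Derivation:
After op 1 paint(4,5,K):
GGGGGGGG
GGGGGGGG
GGGGGGGG
GGGGGGGG
GGGKKKGG
GGGGGGGG
After op 2 fill(5,5,Y) [45 cells changed]:
YYYYYYYY
YYYYYYYY
YYYYYYYY
YYYYYYYY
YYYKKKYY
YYYYYYYY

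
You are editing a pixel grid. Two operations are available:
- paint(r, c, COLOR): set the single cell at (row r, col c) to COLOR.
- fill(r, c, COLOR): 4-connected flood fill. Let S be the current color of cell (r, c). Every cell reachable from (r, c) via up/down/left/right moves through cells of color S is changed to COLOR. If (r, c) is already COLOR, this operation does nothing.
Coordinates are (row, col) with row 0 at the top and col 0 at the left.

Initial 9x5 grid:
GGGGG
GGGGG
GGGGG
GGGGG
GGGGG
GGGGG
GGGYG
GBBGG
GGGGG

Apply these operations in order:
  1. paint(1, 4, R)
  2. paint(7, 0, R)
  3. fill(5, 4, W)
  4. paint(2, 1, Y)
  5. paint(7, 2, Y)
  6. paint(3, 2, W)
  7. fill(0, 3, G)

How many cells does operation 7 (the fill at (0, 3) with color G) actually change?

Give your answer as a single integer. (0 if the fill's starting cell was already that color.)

After op 1 paint(1,4,R):
GGGGG
GGGGR
GGGGG
GGGGG
GGGGG
GGGGG
GGGYG
GBBGG
GGGGG
After op 2 paint(7,0,R):
GGGGG
GGGGR
GGGGG
GGGGG
GGGGG
GGGGG
GGGYG
RBBGG
GGGGG
After op 3 fill(5,4,W) [40 cells changed]:
WWWWW
WWWWR
WWWWW
WWWWW
WWWWW
WWWWW
WWWYW
RBBWW
WWWWW
After op 4 paint(2,1,Y):
WWWWW
WWWWR
WYWWW
WWWWW
WWWWW
WWWWW
WWWYW
RBBWW
WWWWW
After op 5 paint(7,2,Y):
WWWWW
WWWWR
WYWWW
WWWWW
WWWWW
WWWWW
WWWYW
RBYWW
WWWWW
After op 6 paint(3,2,W):
WWWWW
WWWWR
WYWWW
WWWWW
WWWWW
WWWWW
WWWYW
RBYWW
WWWWW
After op 7 fill(0,3,G) [39 cells changed]:
GGGGG
GGGGR
GYGGG
GGGGG
GGGGG
GGGGG
GGGYG
RBYGG
GGGGG

Answer: 39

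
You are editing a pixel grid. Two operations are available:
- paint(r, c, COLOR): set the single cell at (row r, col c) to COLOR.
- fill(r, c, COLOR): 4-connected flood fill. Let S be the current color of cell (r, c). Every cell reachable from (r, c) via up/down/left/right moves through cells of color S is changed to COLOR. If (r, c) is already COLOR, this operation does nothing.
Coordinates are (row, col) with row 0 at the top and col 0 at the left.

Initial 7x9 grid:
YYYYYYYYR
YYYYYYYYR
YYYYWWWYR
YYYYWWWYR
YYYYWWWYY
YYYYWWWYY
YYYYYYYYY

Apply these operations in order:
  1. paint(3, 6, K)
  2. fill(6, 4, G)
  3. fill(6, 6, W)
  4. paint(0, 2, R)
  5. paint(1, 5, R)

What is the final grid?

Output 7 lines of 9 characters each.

After op 1 paint(3,6,K):
YYYYYYYYR
YYYYYYYYR
YYYYWWWYR
YYYYWWKYR
YYYYWWWYY
YYYYWWWYY
YYYYYYYYY
After op 2 fill(6,4,G) [47 cells changed]:
GGGGGGGGR
GGGGGGGGR
GGGGWWWGR
GGGGWWKGR
GGGGWWWGG
GGGGWWWGG
GGGGGGGGG
After op 3 fill(6,6,W) [47 cells changed]:
WWWWWWWWR
WWWWWWWWR
WWWWWWWWR
WWWWWWKWR
WWWWWWWWW
WWWWWWWWW
WWWWWWWWW
After op 4 paint(0,2,R):
WWRWWWWWR
WWWWWWWWR
WWWWWWWWR
WWWWWWKWR
WWWWWWWWW
WWWWWWWWW
WWWWWWWWW
After op 5 paint(1,5,R):
WWRWWWWWR
WWWWWRWWR
WWWWWWWWR
WWWWWWKWR
WWWWWWWWW
WWWWWWWWW
WWWWWWWWW

Answer: WWRWWWWWR
WWWWWRWWR
WWWWWWWWR
WWWWWWKWR
WWWWWWWWW
WWWWWWWWW
WWWWWWWWW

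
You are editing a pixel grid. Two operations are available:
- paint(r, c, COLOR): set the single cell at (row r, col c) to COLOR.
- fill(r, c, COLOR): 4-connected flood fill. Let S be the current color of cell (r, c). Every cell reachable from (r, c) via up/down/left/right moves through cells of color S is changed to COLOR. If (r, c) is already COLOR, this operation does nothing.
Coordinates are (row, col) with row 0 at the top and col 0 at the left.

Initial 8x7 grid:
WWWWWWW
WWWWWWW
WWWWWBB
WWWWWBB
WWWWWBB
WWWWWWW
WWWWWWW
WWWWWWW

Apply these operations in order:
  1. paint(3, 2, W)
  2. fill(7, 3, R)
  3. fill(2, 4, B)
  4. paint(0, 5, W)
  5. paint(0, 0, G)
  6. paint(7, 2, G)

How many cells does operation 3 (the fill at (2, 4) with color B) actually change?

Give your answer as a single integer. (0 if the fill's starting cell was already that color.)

Answer: 50

Derivation:
After op 1 paint(3,2,W):
WWWWWWW
WWWWWWW
WWWWWBB
WWWWWBB
WWWWWBB
WWWWWWW
WWWWWWW
WWWWWWW
After op 2 fill(7,3,R) [50 cells changed]:
RRRRRRR
RRRRRRR
RRRRRBB
RRRRRBB
RRRRRBB
RRRRRRR
RRRRRRR
RRRRRRR
After op 3 fill(2,4,B) [50 cells changed]:
BBBBBBB
BBBBBBB
BBBBBBB
BBBBBBB
BBBBBBB
BBBBBBB
BBBBBBB
BBBBBBB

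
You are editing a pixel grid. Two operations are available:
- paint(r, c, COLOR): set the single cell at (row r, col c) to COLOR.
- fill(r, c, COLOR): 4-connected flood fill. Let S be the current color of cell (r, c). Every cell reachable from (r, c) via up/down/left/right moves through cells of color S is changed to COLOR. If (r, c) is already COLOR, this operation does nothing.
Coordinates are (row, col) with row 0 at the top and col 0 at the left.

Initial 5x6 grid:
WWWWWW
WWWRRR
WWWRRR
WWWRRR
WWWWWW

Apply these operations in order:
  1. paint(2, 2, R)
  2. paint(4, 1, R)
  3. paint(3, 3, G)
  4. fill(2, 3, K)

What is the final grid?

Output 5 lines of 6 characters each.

Answer: WWWWWW
WWWKKK
WWKKKK
WWWGKK
WRWWWW

Derivation:
After op 1 paint(2,2,R):
WWWWWW
WWWRRR
WWRRRR
WWWRRR
WWWWWW
After op 2 paint(4,1,R):
WWWWWW
WWWRRR
WWRRRR
WWWRRR
WRWWWW
After op 3 paint(3,3,G):
WWWWWW
WWWRRR
WWRRRR
WWWGRR
WRWWWW
After op 4 fill(2,3,K) [9 cells changed]:
WWWWWW
WWWKKK
WWKKKK
WWWGKK
WRWWWW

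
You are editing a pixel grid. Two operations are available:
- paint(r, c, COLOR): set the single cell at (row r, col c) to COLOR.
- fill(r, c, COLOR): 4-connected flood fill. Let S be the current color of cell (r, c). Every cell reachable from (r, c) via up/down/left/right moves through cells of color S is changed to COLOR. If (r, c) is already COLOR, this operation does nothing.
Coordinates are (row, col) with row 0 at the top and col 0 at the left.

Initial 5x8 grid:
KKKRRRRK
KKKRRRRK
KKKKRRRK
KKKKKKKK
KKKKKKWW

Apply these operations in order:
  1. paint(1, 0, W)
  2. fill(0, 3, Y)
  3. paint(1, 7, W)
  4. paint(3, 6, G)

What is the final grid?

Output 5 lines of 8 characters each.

Answer: KKKYYYYK
WKKYYYYW
KKKKYYYK
KKKKKKGK
KKKKKKWW

Derivation:
After op 1 paint(1,0,W):
KKKRRRRK
WKKRRRRK
KKKKRRRK
KKKKKKKK
KKKKKKWW
After op 2 fill(0,3,Y) [11 cells changed]:
KKKYYYYK
WKKYYYYK
KKKKYYYK
KKKKKKKK
KKKKKKWW
After op 3 paint(1,7,W):
KKKYYYYK
WKKYYYYW
KKKKYYYK
KKKKKKKK
KKKKKKWW
After op 4 paint(3,6,G):
KKKYYYYK
WKKYYYYW
KKKKYYYK
KKKKKKGK
KKKKKKWW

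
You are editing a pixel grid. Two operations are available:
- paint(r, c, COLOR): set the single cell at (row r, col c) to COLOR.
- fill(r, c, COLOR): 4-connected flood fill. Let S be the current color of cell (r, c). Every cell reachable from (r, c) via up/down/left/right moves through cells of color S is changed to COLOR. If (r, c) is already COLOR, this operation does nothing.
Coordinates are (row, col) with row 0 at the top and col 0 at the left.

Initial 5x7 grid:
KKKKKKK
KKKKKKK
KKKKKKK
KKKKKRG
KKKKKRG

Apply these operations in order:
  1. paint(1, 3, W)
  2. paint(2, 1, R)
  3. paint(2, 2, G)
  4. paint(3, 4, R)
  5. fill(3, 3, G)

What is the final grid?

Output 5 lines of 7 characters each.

Answer: GGGGGGG
GGGWGGG
GRGGGGG
GGGGRRG
GGGGGRG

Derivation:
After op 1 paint(1,3,W):
KKKKKKK
KKKWKKK
KKKKKKK
KKKKKRG
KKKKKRG
After op 2 paint(2,1,R):
KKKKKKK
KKKWKKK
KRKKKKK
KKKKKRG
KKKKKRG
After op 3 paint(2,2,G):
KKKKKKK
KKKWKKK
KRGKKKK
KKKKKRG
KKKKKRG
After op 4 paint(3,4,R):
KKKKKKK
KKKWKKK
KRGKKKK
KKKKRRG
KKKKKRG
After op 5 fill(3,3,G) [27 cells changed]:
GGGGGGG
GGGWGGG
GRGGGGG
GGGGRRG
GGGGGRG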